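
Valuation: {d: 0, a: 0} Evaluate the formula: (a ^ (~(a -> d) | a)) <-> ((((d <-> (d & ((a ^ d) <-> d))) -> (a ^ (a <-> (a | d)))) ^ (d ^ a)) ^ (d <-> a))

1

a -> d = 0 -> 0 = 1
~(a -> d) = ~1 = 0
~(a -> d) | a = 0 | 0 = 0
a ^ (~(a -> d) | a) = 0 ^ 0 = 0
a ^ d = 0 ^ 0 = 0
(a ^ d) <-> d = 0 <-> 0 = 1
d & ((a ^ d) <-> d) = 0 & 1 = 0
d <-> (d & ((a ^ d) <-> d)) = 0 <-> 0 = 1
a | d = 0 | 0 = 0
a <-> (a | d) = 0 <-> 0 = 1
a ^ (a <-> (a | d)) = 0 ^ 1 = 1
(d <-> (d & ((a ^ d) <-> d))) -> (a ^ (a <-> (a | d))) = 1 -> 1 = 1
d ^ a = 0 ^ 0 = 0
((d <-> (d & ((a ^ d) <-> d))) -> (a ^ (a <-> (a | d)))) ^ (d ^ a) = 1 ^ 0 = 1
d <-> a = 0 <-> 0 = 1
(((d <-> (d & ((a ^ d) <-> d))) -> (a ^ (a <-> (a | d)))) ^ (d ^ a)) ^ (d <-> a) = 1 ^ 1 = 0
(a ^ (~(a -> d) | a)) <-> ((((d <-> (d & ((a ^ d) <-> d))) -> (a ^ (a <-> (a | d)))) ^ (d ^ a)) ^ (d <-> a)) = 0 <-> 0 = 1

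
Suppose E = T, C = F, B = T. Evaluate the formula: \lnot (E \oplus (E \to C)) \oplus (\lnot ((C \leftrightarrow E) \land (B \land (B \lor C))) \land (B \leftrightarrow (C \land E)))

E \to C = T \to F = F
E \oplus (E \to C) = T \oplus F = T
\lnot (E \oplus (E \to C)) = \lnot T = F
C \leftrightarrow E = F \leftrightarrow T = F
B \lor C = T \lor F = T
B \land (B \lor C) = T \land T = T
(C \leftrightarrow E) \land (B \land (B \lor C)) = F \land T = F
\lnot ((C \leftrightarrow E) \land (B \land (B \lor C))) = \lnot F = T
C \land E = F \land T = F
B \leftrightarrow (C \land E) = T \leftrightarrow F = F
\lnot ((C \leftrightarrow E) \land (B \land (B \lor C))) \land (B \leftrightarrow (C \land E)) = T \land F = F
\lnot (E \oplus (E \to C)) \oplus (\lnot ((C \leftrightarrow E) \land (B \land (B \lor C))) \land (B \leftrightarrow (C \land E))) = F \oplus F = F

F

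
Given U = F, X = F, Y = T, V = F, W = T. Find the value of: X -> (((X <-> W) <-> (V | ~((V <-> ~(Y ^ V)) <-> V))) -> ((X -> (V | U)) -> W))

X <-> W = F <-> T = F
Y ^ V = T ^ F = T
~(Y ^ V) = ~T = F
V <-> ~(Y ^ V) = F <-> F = T
(V <-> ~(Y ^ V)) <-> V = T <-> F = F
~((V <-> ~(Y ^ V)) <-> V) = ~F = T
V | ~((V <-> ~(Y ^ V)) <-> V) = F | T = T
(X <-> W) <-> (V | ~((V <-> ~(Y ^ V)) <-> V)) = F <-> T = F
V | U = F | F = F
X -> (V | U) = F -> F = T
(X -> (V | U)) -> W = T -> T = T
((X <-> W) <-> (V | ~((V <-> ~(Y ^ V)) <-> V))) -> ((X -> (V | U)) -> W) = F -> T = T
X -> (((X <-> W) <-> (V | ~((V <-> ~(Y ^ V)) <-> V))) -> ((X -> (V | U)) -> W)) = F -> T = T

T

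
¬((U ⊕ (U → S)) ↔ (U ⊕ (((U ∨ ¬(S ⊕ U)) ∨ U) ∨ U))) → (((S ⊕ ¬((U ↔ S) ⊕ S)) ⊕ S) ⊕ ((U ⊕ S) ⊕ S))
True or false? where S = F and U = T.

F

U → S = T → F = F
U ⊕ (U → S) = T ⊕ F = T
S ⊕ U = F ⊕ T = T
¬(S ⊕ U) = ¬T = F
U ∨ ¬(S ⊕ U) = T ∨ F = T
(U ∨ ¬(S ⊕ U)) ∨ U = T ∨ T = T
((U ∨ ¬(S ⊕ U)) ∨ U) ∨ U = T ∨ T = T
U ⊕ (((U ∨ ¬(S ⊕ U)) ∨ U) ∨ U) = T ⊕ T = F
(U ⊕ (U → S)) ↔ (U ⊕ (((U ∨ ¬(S ⊕ U)) ∨ U) ∨ U)) = T ↔ F = F
¬((U ⊕ (U → S)) ↔ (U ⊕ (((U ∨ ¬(S ⊕ U)) ∨ U) ∨ U))) = ¬F = T
U ↔ S = T ↔ F = F
(U ↔ S) ⊕ S = F ⊕ F = F
¬((U ↔ S) ⊕ S) = ¬F = T
S ⊕ ¬((U ↔ S) ⊕ S) = F ⊕ T = T
(S ⊕ ¬((U ↔ S) ⊕ S)) ⊕ S = T ⊕ F = T
U ⊕ S = T ⊕ F = T
(U ⊕ S) ⊕ S = T ⊕ F = T
((S ⊕ ¬((U ↔ S) ⊕ S)) ⊕ S) ⊕ ((U ⊕ S) ⊕ S) = T ⊕ T = F
¬((U ⊕ (U → S)) ↔ (U ⊕ (((U ∨ ¬(S ⊕ U)) ∨ U) ∨ U))) → (((S ⊕ ¬((U ↔ S) ⊕ S)) ⊕ S) ⊕ ((U ⊕ S) ⊕ S)) = T → F = F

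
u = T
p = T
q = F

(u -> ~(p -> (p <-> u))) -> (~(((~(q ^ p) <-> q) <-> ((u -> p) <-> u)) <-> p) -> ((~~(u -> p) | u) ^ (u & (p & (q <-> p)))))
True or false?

T

p <-> u = T <-> T = T
p -> (p <-> u) = T -> T = T
~(p -> (p <-> u)) = ~T = F
u -> ~(p -> (p <-> u)) = T -> F = F
q ^ p = F ^ T = T
~(q ^ p) = ~T = F
~(q ^ p) <-> q = F <-> F = T
u -> p = T -> T = T
(u -> p) <-> u = T <-> T = T
(~(q ^ p) <-> q) <-> ((u -> p) <-> u) = T <-> T = T
((~(q ^ p) <-> q) <-> ((u -> p) <-> u)) <-> p = T <-> T = T
~(((~(q ^ p) <-> q) <-> ((u -> p) <-> u)) <-> p) = ~T = F
u -> p = T -> T = T
~(u -> p) = ~T = F
~~(u -> p) = ~F = T
~~(u -> p) | u = T | T = T
q <-> p = F <-> T = F
p & (q <-> p) = T & F = F
u & (p & (q <-> p)) = T & F = F
(~~(u -> p) | u) ^ (u & (p & (q <-> p))) = T ^ F = T
~(((~(q ^ p) <-> q) <-> ((u -> p) <-> u)) <-> p) -> ((~~(u -> p) | u) ^ (u & (p & (q <-> p)))) = F -> T = T
(u -> ~(p -> (p <-> u))) -> (~(((~(q ^ p) <-> q) <-> ((u -> p) <-> u)) <-> p) -> ((~~(u -> p) | u) ^ (u & (p & (q <-> p))))) = F -> T = T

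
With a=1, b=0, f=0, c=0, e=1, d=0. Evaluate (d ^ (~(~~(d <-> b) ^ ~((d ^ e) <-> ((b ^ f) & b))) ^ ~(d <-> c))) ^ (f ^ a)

0

d <-> b = 0 <-> 0 = 1
~(d <-> b) = ~1 = 0
~~(d <-> b) = ~0 = 1
d ^ e = 0 ^ 1 = 1
b ^ f = 0 ^ 0 = 0
(b ^ f) & b = 0 & 0 = 0
(d ^ e) <-> ((b ^ f) & b) = 1 <-> 0 = 0
~((d ^ e) <-> ((b ^ f) & b)) = ~0 = 1
~~(d <-> b) ^ ~((d ^ e) <-> ((b ^ f) & b)) = 1 ^ 1 = 0
~(~~(d <-> b) ^ ~((d ^ e) <-> ((b ^ f) & b))) = ~0 = 1
d <-> c = 0 <-> 0 = 1
~(d <-> c) = ~1 = 0
~(~~(d <-> b) ^ ~((d ^ e) <-> ((b ^ f) & b))) ^ ~(d <-> c) = 1 ^ 0 = 1
d ^ (~(~~(d <-> b) ^ ~((d ^ e) <-> ((b ^ f) & b))) ^ ~(d <-> c)) = 0 ^ 1 = 1
f ^ a = 0 ^ 1 = 1
(d ^ (~(~~(d <-> b) ^ ~((d ^ e) <-> ((b ^ f) & b))) ^ ~(d <-> c))) ^ (f ^ a) = 1 ^ 1 = 0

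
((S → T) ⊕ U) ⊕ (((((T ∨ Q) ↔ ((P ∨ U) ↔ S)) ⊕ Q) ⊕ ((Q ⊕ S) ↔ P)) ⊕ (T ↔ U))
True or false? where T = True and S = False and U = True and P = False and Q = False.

False

Substituting T=True, S=False, U=True, P=False, Q=False:
S → T = False → True = True
(S → T) ⊕ U = True ⊕ True = False
T ∨ Q = True ∨ False = True
P ∨ U = False ∨ True = True
(P ∨ U) ↔ S = True ↔ False = False
(T ∨ Q) ↔ ((P ∨ U) ↔ S) = True ↔ False = False
((T ∨ Q) ↔ ((P ∨ U) ↔ S)) ⊕ Q = False ⊕ False = False
Q ⊕ S = False ⊕ False = False
(Q ⊕ S) ↔ P = False ↔ False = True
(((T ∨ Q) ↔ ((P ∨ U) ↔ S)) ⊕ Q) ⊕ ((Q ⊕ S) ↔ P) = False ⊕ True = True
T ↔ U = True ↔ True = True
((((T ∨ Q) ↔ ((P ∨ U) ↔ S)) ⊕ Q) ⊕ ((Q ⊕ S) ↔ P)) ⊕ (T ↔ U) = True ⊕ True = False
((S → T) ⊕ U) ⊕ (((((T ∨ Q) ↔ ((P ∨ U) ↔ S)) ⊕ Q) ⊕ ((Q ⊕ S) ↔ P)) ⊕ (T ↔ U)) = False ⊕ False = False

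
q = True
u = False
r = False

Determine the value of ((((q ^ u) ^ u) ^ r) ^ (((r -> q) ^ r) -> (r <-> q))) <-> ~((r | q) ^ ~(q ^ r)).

q ^ u = True ^ False = True
(q ^ u) ^ u = True ^ False = True
((q ^ u) ^ u) ^ r = True ^ False = True
r -> q = False -> True = True
(r -> q) ^ r = True ^ False = True
r <-> q = False <-> True = False
((r -> q) ^ r) -> (r <-> q) = True -> False = False
(((q ^ u) ^ u) ^ r) ^ (((r -> q) ^ r) -> (r <-> q)) = True ^ False = True
r | q = False | True = True
q ^ r = True ^ False = True
~(q ^ r) = ~True = False
(r | q) ^ ~(q ^ r) = True ^ False = True
~((r | q) ^ ~(q ^ r)) = ~True = False
((((q ^ u) ^ u) ^ r) ^ (((r -> q) ^ r) -> (r <-> q))) <-> ~((r | q) ^ ~(q ^ r)) = True <-> False = False

False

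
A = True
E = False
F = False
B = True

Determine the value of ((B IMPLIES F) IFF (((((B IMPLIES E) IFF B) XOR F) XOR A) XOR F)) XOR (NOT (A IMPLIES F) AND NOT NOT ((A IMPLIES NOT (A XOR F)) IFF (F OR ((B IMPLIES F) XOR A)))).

False

Substituting A=True, E=False, F=False, B=True:
B IMPLIES F = True IMPLIES False = False
B IMPLIES E = True IMPLIES False = False
(B IMPLIES E) IFF B = False IFF True = False
((B IMPLIES E) IFF B) XOR F = False XOR False = False
(((B IMPLIES E) IFF B) XOR F) XOR A = False XOR True = True
((((B IMPLIES E) IFF B) XOR F) XOR A) XOR F = True XOR False = True
(B IMPLIES F) IFF (((((B IMPLIES E) IFF B) XOR F) XOR A) XOR F) = False IFF True = False
A IMPLIES F = True IMPLIES False = False
NOT (A IMPLIES F) = NOT False = True
A XOR F = True XOR False = True
NOT (A XOR F) = NOT True = False
A IMPLIES NOT (A XOR F) = True IMPLIES False = False
B IMPLIES F = True IMPLIES False = False
(B IMPLIES F) XOR A = False XOR True = True
F OR ((B IMPLIES F) XOR A) = False OR True = True
(A IMPLIES NOT (A XOR F)) IFF (F OR ((B IMPLIES F) XOR A)) = False IFF True = False
NOT ((A IMPLIES NOT (A XOR F)) IFF (F OR ((B IMPLIES F) XOR A))) = NOT False = True
NOT NOT ((A IMPLIES NOT (A XOR F)) IFF (F OR ((B IMPLIES F) XOR A))) = NOT True = False
NOT (A IMPLIES F) AND NOT NOT ((A IMPLIES NOT (A XOR F)) IFF (F OR ((B IMPLIES F) XOR A))) = True AND False = False
((B IMPLIES F) IFF (((((B IMPLIES E) IFF B) XOR F) XOR A) XOR F)) XOR (NOT (A IMPLIES F) AND NOT NOT ((A IMPLIES NOT (A XOR F)) IFF (F OR ((B IMPLIES F) XOR A)))) = False XOR False = False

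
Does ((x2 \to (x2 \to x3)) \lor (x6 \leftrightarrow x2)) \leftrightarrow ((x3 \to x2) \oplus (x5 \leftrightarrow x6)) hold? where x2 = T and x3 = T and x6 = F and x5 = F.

Substituting x2=T, x3=T, x6=F, x5=F:
x2 \to x3 = T \to T = T
x2 \to (x2 \to x3) = T \to T = T
x6 \leftrightarrow x2 = F \leftrightarrow T = F
(x2 \to (x2 \to x3)) \lor (x6 \leftrightarrow x2) = T \lor F = T
x3 \to x2 = T \to T = T
x5 \leftrightarrow x6 = F \leftrightarrow F = T
(x3 \to x2) \oplus (x5 \leftrightarrow x6) = T \oplus T = F
((x2 \to (x2 \to x3)) \lor (x6 \leftrightarrow x2)) \leftrightarrow ((x3 \to x2) \oplus (x5 \leftrightarrow x6)) = T \leftrightarrow F = F

F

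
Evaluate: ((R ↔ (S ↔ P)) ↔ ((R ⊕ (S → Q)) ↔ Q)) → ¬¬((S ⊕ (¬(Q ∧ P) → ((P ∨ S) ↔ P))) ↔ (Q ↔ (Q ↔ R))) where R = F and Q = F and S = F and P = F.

Substituting R=F, Q=F, S=F, P=F:
S ↔ P = F ↔ F = T
R ↔ (S ↔ P) = F ↔ T = F
S → Q = F → F = T
R ⊕ (S → Q) = F ⊕ T = T
(R ⊕ (S → Q)) ↔ Q = T ↔ F = F
(R ↔ (S ↔ P)) ↔ ((R ⊕ (S → Q)) ↔ Q) = F ↔ F = T
Q ∧ P = F ∧ F = F
¬(Q ∧ P) = ¬F = T
P ∨ S = F ∨ F = F
(P ∨ S) ↔ P = F ↔ F = T
¬(Q ∧ P) → ((P ∨ S) ↔ P) = T → T = T
S ⊕ (¬(Q ∧ P) → ((P ∨ S) ↔ P)) = F ⊕ T = T
Q ↔ R = F ↔ F = T
Q ↔ (Q ↔ R) = F ↔ T = F
(S ⊕ (¬(Q ∧ P) → ((P ∨ S) ↔ P))) ↔ (Q ↔ (Q ↔ R)) = T ↔ F = F
¬((S ⊕ (¬(Q ∧ P) → ((P ∨ S) ↔ P))) ↔ (Q ↔ (Q ↔ R))) = ¬F = T
¬¬((S ⊕ (¬(Q ∧ P) → ((P ∨ S) ↔ P))) ↔ (Q ↔ (Q ↔ R))) = ¬T = F
((R ↔ (S ↔ P)) ↔ ((R ⊕ (S → Q)) ↔ Q)) → ¬¬((S ⊕ (¬(Q ∧ P) → ((P ∨ S) ↔ P))) ↔ (Q ↔ (Q ↔ R))) = T → F = F

F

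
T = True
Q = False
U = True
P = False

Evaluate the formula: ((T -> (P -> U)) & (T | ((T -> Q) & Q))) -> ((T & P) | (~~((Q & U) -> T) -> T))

True

P -> U = False -> True = True
T -> (P -> U) = True -> True = True
T -> Q = True -> False = False
(T -> Q) & Q = False & False = False
T | ((T -> Q) & Q) = True | False = True
(T -> (P -> U)) & (T | ((T -> Q) & Q)) = True & True = True
T & P = True & False = False
Q & U = False & True = False
(Q & U) -> T = False -> True = True
~((Q & U) -> T) = ~True = False
~~((Q & U) -> T) = ~False = True
~~((Q & U) -> T) -> T = True -> True = True
(T & P) | (~~((Q & U) -> T) -> T) = False | True = True
((T -> (P -> U)) & (T | ((T -> Q) & Q))) -> ((T & P) | (~~((Q & U) -> T) -> T)) = True -> True = True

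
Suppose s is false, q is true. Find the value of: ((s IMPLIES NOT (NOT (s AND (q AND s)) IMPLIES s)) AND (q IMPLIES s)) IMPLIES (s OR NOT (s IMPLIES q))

q AND s = True AND False = False
s AND (q AND s) = False AND False = False
NOT (s AND (q AND s)) = NOT False = True
NOT (s AND (q AND s)) IMPLIES s = True IMPLIES False = False
NOT (NOT (s AND (q AND s)) IMPLIES s) = NOT False = True
s IMPLIES NOT (NOT (s AND (q AND s)) IMPLIES s) = False IMPLIES True = True
q IMPLIES s = True IMPLIES False = False
(s IMPLIES NOT (NOT (s AND (q AND s)) IMPLIES s)) AND (q IMPLIES s) = True AND False = False
s IMPLIES q = False IMPLIES True = True
NOT (s IMPLIES q) = NOT True = False
s OR NOT (s IMPLIES q) = False OR False = False
((s IMPLIES NOT (NOT (s AND (q AND s)) IMPLIES s)) AND (q IMPLIES s)) IMPLIES (s OR NOT (s IMPLIES q)) = False IMPLIES False = True

True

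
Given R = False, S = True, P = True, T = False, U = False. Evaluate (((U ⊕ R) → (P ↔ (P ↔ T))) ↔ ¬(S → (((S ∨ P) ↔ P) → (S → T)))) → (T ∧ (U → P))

U ⊕ R = False ⊕ False = False
P ↔ T = True ↔ False = False
P ↔ (P ↔ T) = True ↔ False = False
(U ⊕ R) → (P ↔ (P ↔ T)) = False → False = True
S ∨ P = True ∨ True = True
(S ∨ P) ↔ P = True ↔ True = True
S → T = True → False = False
((S ∨ P) ↔ P) → (S → T) = True → False = False
S → (((S ∨ P) ↔ P) → (S → T)) = True → False = False
¬(S → (((S ∨ P) ↔ P) → (S → T))) = ¬False = True
((U ⊕ R) → (P ↔ (P ↔ T))) ↔ ¬(S → (((S ∨ P) ↔ P) → (S → T))) = True ↔ True = True
U → P = False → True = True
T ∧ (U → P) = False ∧ True = False
(((U ⊕ R) → (P ↔ (P ↔ T))) ↔ ¬(S → (((S ∨ P) ↔ P) → (S → T)))) → (T ∧ (U → P)) = True → False = False

False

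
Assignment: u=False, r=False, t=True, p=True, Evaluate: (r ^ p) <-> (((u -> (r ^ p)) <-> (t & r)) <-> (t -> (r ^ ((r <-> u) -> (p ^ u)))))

False

r ^ p = False ^ True = True
r ^ p = False ^ True = True
u -> (r ^ p) = False -> True = True
t & r = True & False = False
(u -> (r ^ p)) <-> (t & r) = True <-> False = False
r <-> u = False <-> False = True
p ^ u = True ^ False = True
(r <-> u) -> (p ^ u) = True -> True = True
r ^ ((r <-> u) -> (p ^ u)) = False ^ True = True
t -> (r ^ ((r <-> u) -> (p ^ u))) = True -> True = True
((u -> (r ^ p)) <-> (t & r)) <-> (t -> (r ^ ((r <-> u) -> (p ^ u)))) = False <-> True = False
(r ^ p) <-> (((u -> (r ^ p)) <-> (t & r)) <-> (t -> (r ^ ((r <-> u) -> (p ^ u))))) = True <-> False = False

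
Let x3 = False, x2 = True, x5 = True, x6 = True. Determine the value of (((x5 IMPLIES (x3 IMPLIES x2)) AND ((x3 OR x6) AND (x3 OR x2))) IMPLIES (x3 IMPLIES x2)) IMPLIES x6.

x3 IMPLIES x2 = False IMPLIES True = True
x5 IMPLIES (x3 IMPLIES x2) = True IMPLIES True = True
x3 OR x6 = False OR True = True
x3 OR x2 = False OR True = True
(x3 OR x6) AND (x3 OR x2) = True AND True = True
(x5 IMPLIES (x3 IMPLIES x2)) AND ((x3 OR x6) AND (x3 OR x2)) = True AND True = True
x3 IMPLIES x2 = False IMPLIES True = True
((x5 IMPLIES (x3 IMPLIES x2)) AND ((x3 OR x6) AND (x3 OR x2))) IMPLIES (x3 IMPLIES x2) = True IMPLIES True = True
(((x5 IMPLIES (x3 IMPLIES x2)) AND ((x3 OR x6) AND (x3 OR x2))) IMPLIES (x3 IMPLIES x2)) IMPLIES x6 = True IMPLIES True = True

True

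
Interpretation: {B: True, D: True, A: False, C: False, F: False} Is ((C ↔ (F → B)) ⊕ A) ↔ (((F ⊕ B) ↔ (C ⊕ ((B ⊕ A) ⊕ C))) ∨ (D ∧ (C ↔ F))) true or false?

False

F → B = False → True = True
C ↔ (F → B) = False ↔ True = False
(C ↔ (F → B)) ⊕ A = False ⊕ False = False
F ⊕ B = False ⊕ True = True
B ⊕ A = True ⊕ False = True
(B ⊕ A) ⊕ C = True ⊕ False = True
C ⊕ ((B ⊕ A) ⊕ C) = False ⊕ True = True
(F ⊕ B) ↔ (C ⊕ ((B ⊕ A) ⊕ C)) = True ↔ True = True
C ↔ F = False ↔ False = True
D ∧ (C ↔ F) = True ∧ True = True
((F ⊕ B) ↔ (C ⊕ ((B ⊕ A) ⊕ C))) ∨ (D ∧ (C ↔ F)) = True ∨ True = True
((C ↔ (F → B)) ⊕ A) ↔ (((F ⊕ B) ↔ (C ⊕ ((B ⊕ A) ⊕ C))) ∨ (D ∧ (C ↔ F))) = False ↔ True = False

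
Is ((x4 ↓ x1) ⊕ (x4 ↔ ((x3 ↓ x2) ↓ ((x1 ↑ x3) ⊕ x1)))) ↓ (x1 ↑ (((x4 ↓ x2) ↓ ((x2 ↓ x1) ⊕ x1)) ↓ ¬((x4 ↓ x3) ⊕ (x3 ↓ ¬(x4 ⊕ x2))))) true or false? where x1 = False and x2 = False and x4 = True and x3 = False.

Substituting x1=False, x2=False, x4=True, x3=False:
x4 ↓ x1 = True ↓ False = False
x3 ↓ x2 = False ↓ False = True
x1 ↑ x3 = False ↑ False = True
(x1 ↑ x3) ⊕ x1 = True ⊕ False = True
(x3 ↓ x2) ↓ ((x1 ↑ x3) ⊕ x1) = True ↓ True = False
x4 ↔ ((x3 ↓ x2) ↓ ((x1 ↑ x3) ⊕ x1)) = True ↔ False = False
(x4 ↓ x1) ⊕ (x4 ↔ ((x3 ↓ x2) ↓ ((x1 ↑ x3) ⊕ x1))) = False ⊕ False = False
x4 ↓ x2 = True ↓ False = False
x2 ↓ x1 = False ↓ False = True
(x2 ↓ x1) ⊕ x1 = True ⊕ False = True
(x4 ↓ x2) ↓ ((x2 ↓ x1) ⊕ x1) = False ↓ True = False
x4 ↓ x3 = True ↓ False = False
x4 ⊕ x2 = True ⊕ False = True
¬(x4 ⊕ x2) = ¬True = False
x3 ↓ ¬(x4 ⊕ x2) = False ↓ False = True
(x4 ↓ x3) ⊕ (x3 ↓ ¬(x4 ⊕ x2)) = False ⊕ True = True
¬((x4 ↓ x3) ⊕ (x3 ↓ ¬(x4 ⊕ x2))) = ¬True = False
((x4 ↓ x2) ↓ ((x2 ↓ x1) ⊕ x1)) ↓ ¬((x4 ↓ x3) ⊕ (x3 ↓ ¬(x4 ⊕ x2))) = False ↓ False = True
x1 ↑ (((x4 ↓ x2) ↓ ((x2 ↓ x1) ⊕ x1)) ↓ ¬((x4 ↓ x3) ⊕ (x3 ↓ ¬(x4 ⊕ x2)))) = False ↑ True = True
((x4 ↓ x1) ⊕ (x4 ↔ ((x3 ↓ x2) ↓ ((x1 ↑ x3) ⊕ x1)))) ↓ (x1 ↑ (((x4 ↓ x2) ↓ ((x2 ↓ x1) ⊕ x1)) ↓ ¬((x4 ↓ x3) ⊕ (x3 ↓ ¬(x4 ⊕ x2))))) = False ↓ True = False

False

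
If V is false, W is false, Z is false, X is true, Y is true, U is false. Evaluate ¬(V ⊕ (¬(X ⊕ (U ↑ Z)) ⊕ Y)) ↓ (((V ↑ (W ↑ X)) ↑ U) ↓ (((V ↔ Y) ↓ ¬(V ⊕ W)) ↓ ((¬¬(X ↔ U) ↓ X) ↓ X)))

False

U ↑ Z = False ↑ False = True
X ⊕ (U ↑ Z) = True ⊕ True = False
¬(X ⊕ (U ↑ Z)) = ¬False = True
¬(X ⊕ (U ↑ Z)) ⊕ Y = True ⊕ True = False
V ⊕ (¬(X ⊕ (U ↑ Z)) ⊕ Y) = False ⊕ False = False
¬(V ⊕ (¬(X ⊕ (U ↑ Z)) ⊕ Y)) = ¬False = True
W ↑ X = False ↑ True = True
V ↑ (W ↑ X) = False ↑ True = True
(V ↑ (W ↑ X)) ↑ U = True ↑ False = True
V ↔ Y = False ↔ True = False
V ⊕ W = False ⊕ False = False
¬(V ⊕ W) = ¬False = True
(V ↔ Y) ↓ ¬(V ⊕ W) = False ↓ True = False
X ↔ U = True ↔ False = False
¬(X ↔ U) = ¬False = True
¬¬(X ↔ U) = ¬True = False
¬¬(X ↔ U) ↓ X = False ↓ True = False
(¬¬(X ↔ U) ↓ X) ↓ X = False ↓ True = False
((V ↔ Y) ↓ ¬(V ⊕ W)) ↓ ((¬¬(X ↔ U) ↓ X) ↓ X) = False ↓ False = True
((V ↑ (W ↑ X)) ↑ U) ↓ (((V ↔ Y) ↓ ¬(V ⊕ W)) ↓ ((¬¬(X ↔ U) ↓ X) ↓ X)) = True ↓ True = False
¬(V ⊕ (¬(X ⊕ (U ↑ Z)) ⊕ Y)) ↓ (((V ↑ (W ↑ X)) ↑ U) ↓ (((V ↔ Y) ↓ ¬(V ⊕ W)) ↓ ((¬¬(X ↔ U) ↓ X) ↓ X))) = True ↓ False = False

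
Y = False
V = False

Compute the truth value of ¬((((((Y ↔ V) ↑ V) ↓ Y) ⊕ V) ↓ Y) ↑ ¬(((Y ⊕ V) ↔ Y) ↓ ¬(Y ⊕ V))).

True

Substituting Y=False, V=False:
Y ↔ V = False ↔ False = True
(Y ↔ V) ↑ V = True ↑ False = True
((Y ↔ V) ↑ V) ↓ Y = True ↓ False = False
(((Y ↔ V) ↑ V) ↓ Y) ⊕ V = False ⊕ False = False
((((Y ↔ V) ↑ V) ↓ Y) ⊕ V) ↓ Y = False ↓ False = True
Y ⊕ V = False ⊕ False = False
(Y ⊕ V) ↔ Y = False ↔ False = True
Y ⊕ V = False ⊕ False = False
¬(Y ⊕ V) = ¬False = True
((Y ⊕ V) ↔ Y) ↓ ¬(Y ⊕ V) = True ↓ True = False
¬(((Y ⊕ V) ↔ Y) ↓ ¬(Y ⊕ V)) = ¬False = True
(((((Y ↔ V) ↑ V) ↓ Y) ⊕ V) ↓ Y) ↑ ¬(((Y ⊕ V) ↔ Y) ↓ ¬(Y ⊕ V)) = True ↑ True = False
¬((((((Y ↔ V) ↑ V) ↓ Y) ⊕ V) ↓ Y) ↑ ¬(((Y ⊕ V) ↔ Y) ↓ ¬(Y ⊕ V))) = ¬False = True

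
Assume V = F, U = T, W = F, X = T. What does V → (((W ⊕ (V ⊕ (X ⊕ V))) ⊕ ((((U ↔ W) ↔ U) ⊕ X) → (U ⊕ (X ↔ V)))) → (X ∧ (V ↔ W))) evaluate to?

X ⊕ V = T ⊕ F = T
V ⊕ (X ⊕ V) = F ⊕ T = T
W ⊕ (V ⊕ (X ⊕ V)) = F ⊕ T = T
U ↔ W = T ↔ F = F
(U ↔ W) ↔ U = F ↔ T = F
((U ↔ W) ↔ U) ⊕ X = F ⊕ T = T
X ↔ V = T ↔ F = F
U ⊕ (X ↔ V) = T ⊕ F = T
(((U ↔ W) ↔ U) ⊕ X) → (U ⊕ (X ↔ V)) = T → T = T
(W ⊕ (V ⊕ (X ⊕ V))) ⊕ ((((U ↔ W) ↔ U) ⊕ X) → (U ⊕ (X ↔ V))) = T ⊕ T = F
V ↔ W = F ↔ F = T
X ∧ (V ↔ W) = T ∧ T = T
((W ⊕ (V ⊕ (X ⊕ V))) ⊕ ((((U ↔ W) ↔ U) ⊕ X) → (U ⊕ (X ↔ V)))) → (X ∧ (V ↔ W)) = F → T = T
V → (((W ⊕ (V ⊕ (X ⊕ V))) ⊕ ((((U ↔ W) ↔ U) ⊕ X) → (U ⊕ (X ↔ V)))) → (X ∧ (V ↔ W))) = F → T = T

T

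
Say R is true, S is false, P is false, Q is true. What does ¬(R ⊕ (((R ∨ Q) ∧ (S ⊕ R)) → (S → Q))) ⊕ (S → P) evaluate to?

R ∨ Q = True ∨ True = True
S ⊕ R = False ⊕ True = True
(R ∨ Q) ∧ (S ⊕ R) = True ∧ True = True
S → Q = False → True = True
((R ∨ Q) ∧ (S ⊕ R)) → (S → Q) = True → True = True
R ⊕ (((R ∨ Q) ∧ (S ⊕ R)) → (S → Q)) = True ⊕ True = False
¬(R ⊕ (((R ∨ Q) ∧ (S ⊕ R)) → (S → Q))) = ¬False = True
S → P = False → False = True
¬(R ⊕ (((R ∨ Q) ∧ (S ⊕ R)) → (S → Q))) ⊕ (S → P) = True ⊕ True = False

False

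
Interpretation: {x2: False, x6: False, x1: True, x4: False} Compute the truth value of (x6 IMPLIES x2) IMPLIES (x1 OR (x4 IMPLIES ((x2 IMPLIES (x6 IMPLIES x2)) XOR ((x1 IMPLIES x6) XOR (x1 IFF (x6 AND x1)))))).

x6 IMPLIES x2 = False IMPLIES False = True
x6 IMPLIES x2 = False IMPLIES False = True
x2 IMPLIES (x6 IMPLIES x2) = False IMPLIES True = True
x1 IMPLIES x6 = True IMPLIES False = False
x6 AND x1 = False AND True = False
x1 IFF (x6 AND x1) = True IFF False = False
(x1 IMPLIES x6) XOR (x1 IFF (x6 AND x1)) = False XOR False = False
(x2 IMPLIES (x6 IMPLIES x2)) XOR ((x1 IMPLIES x6) XOR (x1 IFF (x6 AND x1))) = True XOR False = True
x4 IMPLIES ((x2 IMPLIES (x6 IMPLIES x2)) XOR ((x1 IMPLIES x6) XOR (x1 IFF (x6 AND x1)))) = False IMPLIES True = True
x1 OR (x4 IMPLIES ((x2 IMPLIES (x6 IMPLIES x2)) XOR ((x1 IMPLIES x6) XOR (x1 IFF (x6 AND x1))))) = True OR True = True
(x6 IMPLIES x2) IMPLIES (x1 OR (x4 IMPLIES ((x2 IMPLIES (x6 IMPLIES x2)) XOR ((x1 IMPLIES x6) XOR (x1 IFF (x6 AND x1)))))) = True IMPLIES True = True

True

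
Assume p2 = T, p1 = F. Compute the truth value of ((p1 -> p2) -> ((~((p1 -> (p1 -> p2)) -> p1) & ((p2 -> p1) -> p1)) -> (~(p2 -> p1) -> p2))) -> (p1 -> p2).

T

Substituting p2=T, p1=F:
p1 -> p2 = F -> T = T
p1 -> p2 = F -> T = T
p1 -> (p1 -> p2) = F -> T = T
(p1 -> (p1 -> p2)) -> p1 = T -> F = F
~((p1 -> (p1 -> p2)) -> p1) = ~F = T
p2 -> p1 = T -> F = F
(p2 -> p1) -> p1 = F -> F = T
~((p1 -> (p1 -> p2)) -> p1) & ((p2 -> p1) -> p1) = T & T = T
p2 -> p1 = T -> F = F
~(p2 -> p1) = ~F = T
~(p2 -> p1) -> p2 = T -> T = T
(~((p1 -> (p1 -> p2)) -> p1) & ((p2 -> p1) -> p1)) -> (~(p2 -> p1) -> p2) = T -> T = T
(p1 -> p2) -> ((~((p1 -> (p1 -> p2)) -> p1) & ((p2 -> p1) -> p1)) -> (~(p2 -> p1) -> p2)) = T -> T = T
p1 -> p2 = F -> T = T
((p1 -> p2) -> ((~((p1 -> (p1 -> p2)) -> p1) & ((p2 -> p1) -> p1)) -> (~(p2 -> p1) -> p2))) -> (p1 -> p2) = T -> T = T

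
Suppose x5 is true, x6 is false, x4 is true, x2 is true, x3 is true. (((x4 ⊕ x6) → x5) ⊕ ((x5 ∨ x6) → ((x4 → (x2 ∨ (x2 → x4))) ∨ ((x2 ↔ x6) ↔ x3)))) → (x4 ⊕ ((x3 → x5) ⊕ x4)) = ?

Substituting x5=T, x6=F, x4=T, x2=T, x3=T:
x4 ⊕ x6 = T ⊕ F = T
(x4 ⊕ x6) → x5 = T → T = T
x5 ∨ x6 = T ∨ F = T
x2 → x4 = T → T = T
x2 ∨ (x2 → x4) = T ∨ T = T
x4 → (x2 ∨ (x2 → x4)) = T → T = T
x2 ↔ x6 = T ↔ F = F
(x2 ↔ x6) ↔ x3 = F ↔ T = F
(x4 → (x2 ∨ (x2 → x4))) ∨ ((x2 ↔ x6) ↔ x3) = T ∨ F = T
(x5 ∨ x6) → ((x4 → (x2 ∨ (x2 → x4))) ∨ ((x2 ↔ x6) ↔ x3)) = T → T = T
((x4 ⊕ x6) → x5) ⊕ ((x5 ∨ x6) → ((x4 → (x2 ∨ (x2 → x4))) ∨ ((x2 ↔ x6) ↔ x3))) = T ⊕ T = F
x3 → x5 = T → T = T
(x3 → x5) ⊕ x4 = T ⊕ T = F
x4 ⊕ ((x3 → x5) ⊕ x4) = T ⊕ F = T
(((x4 ⊕ x6) → x5) ⊕ ((x5 ∨ x6) → ((x4 → (x2 ∨ (x2 → x4))) ∨ ((x2 ↔ x6) ↔ x3)))) → (x4 ⊕ ((x3 → x5) ⊕ x4)) = F → T = T

T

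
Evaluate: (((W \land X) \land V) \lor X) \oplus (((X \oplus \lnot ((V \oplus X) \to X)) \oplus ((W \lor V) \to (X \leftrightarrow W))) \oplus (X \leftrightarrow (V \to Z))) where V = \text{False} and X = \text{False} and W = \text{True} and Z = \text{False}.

Substituting V=\text{False}, X=\text{False}, W=\text{True}, Z=\text{False}:
W \land X = \text{True} \land \text{False} = \text{False}
(W \land X) \land V = \text{False} \land \text{False} = \text{False}
((W \land X) \land V) \lor X = \text{False} \lor \text{False} = \text{False}
V \oplus X = \text{False} \oplus \text{False} = \text{False}
(V \oplus X) \to X = \text{False} \to \text{False} = \text{True}
\lnot ((V \oplus X) \to X) = \lnot \text{True} = \text{False}
X \oplus \lnot ((V \oplus X) \to X) = \text{False} \oplus \text{False} = \text{False}
W \lor V = \text{True} \lor \text{False} = \text{True}
X \leftrightarrow W = \text{False} \leftrightarrow \text{True} = \text{False}
(W \lor V) \to (X \leftrightarrow W) = \text{True} \to \text{False} = \text{False}
(X \oplus \lnot ((V \oplus X) \to X)) \oplus ((W \lor V) \to (X \leftrightarrow W)) = \text{False} \oplus \text{False} = \text{False}
V \to Z = \text{False} \to \text{False} = \text{True}
X \leftrightarrow (V \to Z) = \text{False} \leftrightarrow \text{True} = \text{False}
((X \oplus \lnot ((V \oplus X) \to X)) \oplus ((W \lor V) \to (X \leftrightarrow W))) \oplus (X \leftrightarrow (V \to Z)) = \text{False} \oplus \text{False} = \text{False}
(((W \land X) \land V) \lor X) \oplus (((X \oplus \lnot ((V \oplus X) \to X)) \oplus ((W \lor V) \to (X \leftrightarrow W))) \oplus (X \leftrightarrow (V \to Z))) = \text{False} \oplus \text{False} = \text{False}

\text{False}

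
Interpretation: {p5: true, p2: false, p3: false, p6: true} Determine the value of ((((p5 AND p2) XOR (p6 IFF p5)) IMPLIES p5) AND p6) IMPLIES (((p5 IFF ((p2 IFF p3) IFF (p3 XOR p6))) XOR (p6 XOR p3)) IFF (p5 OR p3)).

false

Substituting p5=true, p2=false, p3=false, p6=true:
p5 AND p2 = true AND false = false
p6 IFF p5 = true IFF true = true
(p5 AND p2) XOR (p6 IFF p5) = false XOR true = true
((p5 AND p2) XOR (p6 IFF p5)) IMPLIES p5 = true IMPLIES true = true
(((p5 AND p2) XOR (p6 IFF p5)) IMPLIES p5) AND p6 = true AND true = true
p2 IFF p3 = false IFF false = true
p3 XOR p6 = false XOR true = true
(p2 IFF p3) IFF (p3 XOR p6) = true IFF true = true
p5 IFF ((p2 IFF p3) IFF (p3 XOR p6)) = true IFF true = true
p6 XOR p3 = true XOR false = true
(p5 IFF ((p2 IFF p3) IFF (p3 XOR p6))) XOR (p6 XOR p3) = true XOR true = false
p5 OR p3 = true OR false = true
((p5 IFF ((p2 IFF p3) IFF (p3 XOR p6))) XOR (p6 XOR p3)) IFF (p5 OR p3) = false IFF true = false
((((p5 AND p2) XOR (p6 IFF p5)) IMPLIES p5) AND p6) IMPLIES (((p5 IFF ((p2 IFF p3) IFF (p3 XOR p6))) XOR (p6 XOR p3)) IFF (p5 OR p3)) = true IMPLIES false = false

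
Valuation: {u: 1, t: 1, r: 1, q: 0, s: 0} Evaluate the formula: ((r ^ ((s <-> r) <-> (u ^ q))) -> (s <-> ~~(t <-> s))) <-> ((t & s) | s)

0

Substituting u=1, t=1, r=1, q=0, s=0:
s <-> r = 0 <-> 1 = 0
u ^ q = 1 ^ 0 = 1
(s <-> r) <-> (u ^ q) = 0 <-> 1 = 0
r ^ ((s <-> r) <-> (u ^ q)) = 1 ^ 0 = 1
t <-> s = 1 <-> 0 = 0
~(t <-> s) = ~0 = 1
~~(t <-> s) = ~1 = 0
s <-> ~~(t <-> s) = 0 <-> 0 = 1
(r ^ ((s <-> r) <-> (u ^ q))) -> (s <-> ~~(t <-> s)) = 1 -> 1 = 1
t & s = 1 & 0 = 0
(t & s) | s = 0 | 0 = 0
((r ^ ((s <-> r) <-> (u ^ q))) -> (s <-> ~~(t <-> s))) <-> ((t & s) | s) = 1 <-> 0 = 0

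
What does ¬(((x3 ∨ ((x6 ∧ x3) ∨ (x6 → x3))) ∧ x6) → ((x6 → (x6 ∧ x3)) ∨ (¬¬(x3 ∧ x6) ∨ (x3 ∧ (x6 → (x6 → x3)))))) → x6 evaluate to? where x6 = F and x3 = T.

Substituting x6=F, x3=T:
x6 ∧ x3 = F ∧ T = F
x6 → x3 = F → T = T
(x6 ∧ x3) ∨ (x6 → x3) = F ∨ T = T
x3 ∨ ((x6 ∧ x3) ∨ (x6 → x3)) = T ∨ T = T
(x3 ∨ ((x6 ∧ x3) ∨ (x6 → x3))) ∧ x6 = T ∧ F = F
x6 ∧ x3 = F ∧ T = F
x6 → (x6 ∧ x3) = F → F = T
x3 ∧ x6 = T ∧ F = F
¬(x3 ∧ x6) = ¬F = T
¬¬(x3 ∧ x6) = ¬T = F
x6 → x3 = F → T = T
x6 → (x6 → x3) = F → T = T
x3 ∧ (x6 → (x6 → x3)) = T ∧ T = T
¬¬(x3 ∧ x6) ∨ (x3 ∧ (x6 → (x6 → x3))) = F ∨ T = T
(x6 → (x6 ∧ x3)) ∨ (¬¬(x3 ∧ x6) ∨ (x3 ∧ (x6 → (x6 → x3)))) = T ∨ T = T
((x3 ∨ ((x6 ∧ x3) ∨ (x6 → x3))) ∧ x6) → ((x6 → (x6 ∧ x3)) ∨ (¬¬(x3 ∧ x6) ∨ (x3 ∧ (x6 → (x6 → x3))))) = F → T = T
¬(((x3 ∨ ((x6 ∧ x3) ∨ (x6 → x3))) ∧ x6) → ((x6 → (x6 ∧ x3)) ∨ (¬¬(x3 ∧ x6) ∨ (x3 ∧ (x6 → (x6 → x3)))))) = ¬T = F
¬(((x3 ∨ ((x6 ∧ x3) ∨ (x6 → x3))) ∧ x6) → ((x6 → (x6 ∧ x3)) ∨ (¬¬(x3 ∧ x6) ∨ (x3 ∧ (x6 → (x6 → x3)))))) → x6 = F → F = T

T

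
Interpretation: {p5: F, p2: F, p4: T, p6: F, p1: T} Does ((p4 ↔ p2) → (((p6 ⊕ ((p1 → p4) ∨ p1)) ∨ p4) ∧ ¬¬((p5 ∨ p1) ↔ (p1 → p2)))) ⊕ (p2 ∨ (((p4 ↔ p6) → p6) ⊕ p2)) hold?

Substituting p5=F, p2=F, p4=T, p6=F, p1=T:
p4 ↔ p2 = T ↔ F = F
p1 → p4 = T → T = T
(p1 → p4) ∨ p1 = T ∨ T = T
p6 ⊕ ((p1 → p4) ∨ p1) = F ⊕ T = T
(p6 ⊕ ((p1 → p4) ∨ p1)) ∨ p4 = T ∨ T = T
p5 ∨ p1 = F ∨ T = T
p1 → p2 = T → F = F
(p5 ∨ p1) ↔ (p1 → p2) = T ↔ F = F
¬((p5 ∨ p1) ↔ (p1 → p2)) = ¬F = T
¬¬((p5 ∨ p1) ↔ (p1 → p2)) = ¬T = F
((p6 ⊕ ((p1 → p4) ∨ p1)) ∨ p4) ∧ ¬¬((p5 ∨ p1) ↔ (p1 → p2)) = T ∧ F = F
(p4 ↔ p2) → (((p6 ⊕ ((p1 → p4) ∨ p1)) ∨ p4) ∧ ¬¬((p5 ∨ p1) ↔ (p1 → p2))) = F → F = T
p4 ↔ p6 = T ↔ F = F
(p4 ↔ p6) → p6 = F → F = T
((p4 ↔ p6) → p6) ⊕ p2 = T ⊕ F = T
p2 ∨ (((p4 ↔ p6) → p6) ⊕ p2) = F ∨ T = T
((p4 ↔ p2) → (((p6 ⊕ ((p1 → p4) ∨ p1)) ∨ p4) ∧ ¬¬((p5 ∨ p1) ↔ (p1 → p2)))) ⊕ (p2 ∨ (((p4 ↔ p6) → p6) ⊕ p2)) = T ⊕ T = F

F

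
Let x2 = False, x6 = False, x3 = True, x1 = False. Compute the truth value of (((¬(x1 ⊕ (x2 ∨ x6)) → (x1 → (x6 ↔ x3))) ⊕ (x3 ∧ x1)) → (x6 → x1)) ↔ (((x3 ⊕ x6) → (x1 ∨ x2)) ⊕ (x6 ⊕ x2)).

x2 ∨ x6 = False ∨ False = False
x1 ⊕ (x2 ∨ x6) = False ⊕ False = False
¬(x1 ⊕ (x2 ∨ x6)) = ¬False = True
x6 ↔ x3 = False ↔ True = False
x1 → (x6 ↔ x3) = False → False = True
¬(x1 ⊕ (x2 ∨ x6)) → (x1 → (x6 ↔ x3)) = True → True = True
x3 ∧ x1 = True ∧ False = False
(¬(x1 ⊕ (x2 ∨ x6)) → (x1 → (x6 ↔ x3))) ⊕ (x3 ∧ x1) = True ⊕ False = True
x6 → x1 = False → False = True
((¬(x1 ⊕ (x2 ∨ x6)) → (x1 → (x6 ↔ x3))) ⊕ (x3 ∧ x1)) → (x6 → x1) = True → True = True
x3 ⊕ x6 = True ⊕ False = True
x1 ∨ x2 = False ∨ False = False
(x3 ⊕ x6) → (x1 ∨ x2) = True → False = False
x6 ⊕ x2 = False ⊕ False = False
((x3 ⊕ x6) → (x1 ∨ x2)) ⊕ (x6 ⊕ x2) = False ⊕ False = False
(((¬(x1 ⊕ (x2 ∨ x6)) → (x1 → (x6 ↔ x3))) ⊕ (x3 ∧ x1)) → (x6 → x1)) ↔ (((x3 ⊕ x6) → (x1 ∨ x2)) ⊕ (x6 ⊕ x2)) = True ↔ False = False

False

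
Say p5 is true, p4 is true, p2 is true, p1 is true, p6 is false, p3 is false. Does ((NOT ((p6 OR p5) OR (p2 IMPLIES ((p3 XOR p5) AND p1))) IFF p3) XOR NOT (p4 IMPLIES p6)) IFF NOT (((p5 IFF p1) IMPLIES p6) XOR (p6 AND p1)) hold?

false

Substituting p5=true, p4=true, p2=true, p1=true, p6=false, p3=false:
p6 OR p5 = false OR true = true
p3 XOR p5 = false XOR true = true
(p3 XOR p5) AND p1 = true AND true = true
p2 IMPLIES ((p3 XOR p5) AND p1) = true IMPLIES true = true
(p6 OR p5) OR (p2 IMPLIES ((p3 XOR p5) AND p1)) = true OR true = true
NOT ((p6 OR p5) OR (p2 IMPLIES ((p3 XOR p5) AND p1))) = NOT true = false
NOT ((p6 OR p5) OR (p2 IMPLIES ((p3 XOR p5) AND p1))) IFF p3 = false IFF false = true
p4 IMPLIES p6 = true IMPLIES false = false
NOT (p4 IMPLIES p6) = NOT false = true
(NOT ((p6 OR p5) OR (p2 IMPLIES ((p3 XOR p5) AND p1))) IFF p3) XOR NOT (p4 IMPLIES p6) = true XOR true = false
p5 IFF p1 = true IFF true = true
(p5 IFF p1) IMPLIES p6 = true IMPLIES false = false
p6 AND p1 = false AND true = false
((p5 IFF p1) IMPLIES p6) XOR (p6 AND p1) = false XOR false = false
NOT (((p5 IFF p1) IMPLIES p6) XOR (p6 AND p1)) = NOT false = true
((NOT ((p6 OR p5) OR (p2 IMPLIES ((p3 XOR p5) AND p1))) IFF p3) XOR NOT (p4 IMPLIES p6)) IFF NOT (((p5 IFF p1) IMPLIES p6) XOR (p6 AND p1)) = false IFF true = false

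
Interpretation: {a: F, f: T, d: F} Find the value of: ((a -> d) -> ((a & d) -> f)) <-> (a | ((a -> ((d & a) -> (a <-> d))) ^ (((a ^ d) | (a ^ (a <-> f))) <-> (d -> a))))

a -> d = F -> F = T
a & d = F & F = F
(a & d) -> f = F -> T = T
(a -> d) -> ((a & d) -> f) = T -> T = T
d & a = F & F = F
a <-> d = F <-> F = T
(d & a) -> (a <-> d) = F -> T = T
a -> ((d & a) -> (a <-> d)) = F -> T = T
a ^ d = F ^ F = F
a <-> f = F <-> T = F
a ^ (a <-> f) = F ^ F = F
(a ^ d) | (a ^ (a <-> f)) = F | F = F
d -> a = F -> F = T
((a ^ d) | (a ^ (a <-> f))) <-> (d -> a) = F <-> T = F
(a -> ((d & a) -> (a <-> d))) ^ (((a ^ d) | (a ^ (a <-> f))) <-> (d -> a)) = T ^ F = T
a | ((a -> ((d & a) -> (a <-> d))) ^ (((a ^ d) | (a ^ (a <-> f))) <-> (d -> a))) = F | T = T
((a -> d) -> ((a & d) -> f)) <-> (a | ((a -> ((d & a) -> (a <-> d))) ^ (((a ^ d) | (a ^ (a <-> f))) <-> (d -> a)))) = T <-> T = T

T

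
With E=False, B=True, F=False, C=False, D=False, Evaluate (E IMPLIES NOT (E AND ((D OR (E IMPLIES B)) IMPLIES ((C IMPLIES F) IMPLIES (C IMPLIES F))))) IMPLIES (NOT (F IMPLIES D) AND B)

E IMPLIES B = False IMPLIES True = True
D OR (E IMPLIES B) = False OR True = True
C IMPLIES F = False IMPLIES False = True
C IMPLIES F = False IMPLIES False = True
(C IMPLIES F) IMPLIES (C IMPLIES F) = True IMPLIES True = True
(D OR (E IMPLIES B)) IMPLIES ((C IMPLIES F) IMPLIES (C IMPLIES F)) = True IMPLIES True = True
E AND ((D OR (E IMPLIES B)) IMPLIES ((C IMPLIES F) IMPLIES (C IMPLIES F))) = False AND True = False
NOT (E AND ((D OR (E IMPLIES B)) IMPLIES ((C IMPLIES F) IMPLIES (C IMPLIES F)))) = NOT False = True
E IMPLIES NOT (E AND ((D OR (E IMPLIES B)) IMPLIES ((C IMPLIES F) IMPLIES (C IMPLIES F)))) = False IMPLIES True = True
F IMPLIES D = False IMPLIES False = True
NOT (F IMPLIES D) = NOT True = False
NOT (F IMPLIES D) AND B = False AND True = False
(E IMPLIES NOT (E AND ((D OR (E IMPLIES B)) IMPLIES ((C IMPLIES F) IMPLIES (C IMPLIES F))))) IMPLIES (NOT (F IMPLIES D) AND B) = True IMPLIES False = False

False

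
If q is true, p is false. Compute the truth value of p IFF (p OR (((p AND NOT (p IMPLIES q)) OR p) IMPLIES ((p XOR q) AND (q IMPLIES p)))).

F

Substituting q=T, p=F:
p IMPLIES q = F IMPLIES T = T
NOT (p IMPLIES q) = NOT T = F
p AND NOT (p IMPLIES q) = F AND F = F
(p AND NOT (p IMPLIES q)) OR p = F OR F = F
p XOR q = F XOR T = T
q IMPLIES p = T IMPLIES F = F
(p XOR q) AND (q IMPLIES p) = T AND F = F
((p AND NOT (p IMPLIES q)) OR p) IMPLIES ((p XOR q) AND (q IMPLIES p)) = F IMPLIES F = T
p OR (((p AND NOT (p IMPLIES q)) OR p) IMPLIES ((p XOR q) AND (q IMPLIES p))) = F OR T = T
p IFF (p OR (((p AND NOT (p IMPLIES q)) OR p) IMPLIES ((p XOR q) AND (q IMPLIES p)))) = F IFF T = F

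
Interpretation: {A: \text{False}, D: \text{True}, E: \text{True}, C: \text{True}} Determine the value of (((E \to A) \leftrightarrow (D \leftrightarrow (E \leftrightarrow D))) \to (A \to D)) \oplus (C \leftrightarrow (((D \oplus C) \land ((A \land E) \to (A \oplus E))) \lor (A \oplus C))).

E \to A = \text{True} \to \text{False} = \text{False}
E \leftrightarrow D = \text{True} \leftrightarrow \text{True} = \text{True}
D \leftrightarrow (E \leftrightarrow D) = \text{True} \leftrightarrow \text{True} = \text{True}
(E \to A) \leftrightarrow (D \leftrightarrow (E \leftrightarrow D)) = \text{False} \leftrightarrow \text{True} = \text{False}
A \to D = \text{False} \to \text{True} = \text{True}
((E \to A) \leftrightarrow (D \leftrightarrow (E \leftrightarrow D))) \to (A \to D) = \text{False} \to \text{True} = \text{True}
D \oplus C = \text{True} \oplus \text{True} = \text{False}
A \land E = \text{False} \land \text{True} = \text{False}
A \oplus E = \text{False} \oplus \text{True} = \text{True}
(A \land E) \to (A \oplus E) = \text{False} \to \text{True} = \text{True}
(D \oplus C) \land ((A \land E) \to (A \oplus E)) = \text{False} \land \text{True} = \text{False}
A \oplus C = \text{False} \oplus \text{True} = \text{True}
((D \oplus C) \land ((A \land E) \to (A \oplus E))) \lor (A \oplus C) = \text{False} \lor \text{True} = \text{True}
C \leftrightarrow (((D \oplus C) \land ((A \land E) \to (A \oplus E))) \lor (A \oplus C)) = \text{True} \leftrightarrow \text{True} = \text{True}
(((E \to A) \leftrightarrow (D \leftrightarrow (E \leftrightarrow D))) \to (A \to D)) \oplus (C \leftrightarrow (((D \oplus C) \land ((A \land E) \to (A \oplus E))) \lor (A \oplus C))) = \text{True} \oplus \text{True} = \text{False}

\text{False}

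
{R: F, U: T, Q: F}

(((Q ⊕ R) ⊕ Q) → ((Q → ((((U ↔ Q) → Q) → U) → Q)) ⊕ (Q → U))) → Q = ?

Q ⊕ R = F ⊕ F = F
(Q ⊕ R) ⊕ Q = F ⊕ F = F
U ↔ Q = T ↔ F = F
(U ↔ Q) → Q = F → F = T
((U ↔ Q) → Q) → U = T → T = T
(((U ↔ Q) → Q) → U) → Q = T → F = F
Q → ((((U ↔ Q) → Q) → U) → Q) = F → F = T
Q → U = F → T = T
(Q → ((((U ↔ Q) → Q) → U) → Q)) ⊕ (Q → U) = T ⊕ T = F
((Q ⊕ R) ⊕ Q) → ((Q → ((((U ↔ Q) → Q) → U) → Q)) ⊕ (Q → U)) = F → F = T
(((Q ⊕ R) ⊕ Q) → ((Q → ((((U ↔ Q) → Q) → U) → Q)) ⊕ (Q → U))) → Q = T → F = F

F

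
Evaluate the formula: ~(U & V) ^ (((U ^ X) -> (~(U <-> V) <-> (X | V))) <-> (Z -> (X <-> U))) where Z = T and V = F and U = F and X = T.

F

Substituting Z=T, V=F, U=F, X=T:
U & V = F & F = F
~(U & V) = ~F = T
U ^ X = F ^ T = T
U <-> V = F <-> F = T
~(U <-> V) = ~T = F
X | V = T | F = T
~(U <-> V) <-> (X | V) = F <-> T = F
(U ^ X) -> (~(U <-> V) <-> (X | V)) = T -> F = F
X <-> U = T <-> F = F
Z -> (X <-> U) = T -> F = F
((U ^ X) -> (~(U <-> V) <-> (X | V))) <-> (Z -> (X <-> U)) = F <-> F = T
~(U & V) ^ (((U ^ X) -> (~(U <-> V) <-> (X | V))) <-> (Z -> (X <-> U))) = T ^ T = F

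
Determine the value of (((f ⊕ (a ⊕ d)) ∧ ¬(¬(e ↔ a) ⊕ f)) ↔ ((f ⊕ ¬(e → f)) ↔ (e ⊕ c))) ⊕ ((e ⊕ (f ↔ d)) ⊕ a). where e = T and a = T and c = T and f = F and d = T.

a ⊕ d = T ⊕ T = F
f ⊕ (a ⊕ d) = F ⊕ F = F
e ↔ a = T ↔ T = T
¬(e ↔ a) = ¬T = F
¬(e ↔ a) ⊕ f = F ⊕ F = F
¬(¬(e ↔ a) ⊕ f) = ¬F = T
(f ⊕ (a ⊕ d)) ∧ ¬(¬(e ↔ a) ⊕ f) = F ∧ T = F
e → f = T → F = F
¬(e → f) = ¬F = T
f ⊕ ¬(e → f) = F ⊕ T = T
e ⊕ c = T ⊕ T = F
(f ⊕ ¬(e → f)) ↔ (e ⊕ c) = T ↔ F = F
((f ⊕ (a ⊕ d)) ∧ ¬(¬(e ↔ a) ⊕ f)) ↔ ((f ⊕ ¬(e → f)) ↔ (e ⊕ c)) = F ↔ F = T
f ↔ d = F ↔ T = F
e ⊕ (f ↔ d) = T ⊕ F = T
(e ⊕ (f ↔ d)) ⊕ a = T ⊕ T = F
(((f ⊕ (a ⊕ d)) ∧ ¬(¬(e ↔ a) ⊕ f)) ↔ ((f ⊕ ¬(e → f)) ↔ (e ⊕ c))) ⊕ ((e ⊕ (f ↔ d)) ⊕ a) = T ⊕ F = T

T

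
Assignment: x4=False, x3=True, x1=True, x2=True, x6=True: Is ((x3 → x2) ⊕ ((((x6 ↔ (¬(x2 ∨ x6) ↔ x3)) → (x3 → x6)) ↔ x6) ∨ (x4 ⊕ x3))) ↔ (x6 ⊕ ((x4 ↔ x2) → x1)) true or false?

True

x3 → x2 = True → True = True
x2 ∨ x6 = True ∨ True = True
¬(x2 ∨ x6) = ¬True = False
¬(x2 ∨ x6) ↔ x3 = False ↔ True = False
x6 ↔ (¬(x2 ∨ x6) ↔ x3) = True ↔ False = False
x3 → x6 = True → True = True
(x6 ↔ (¬(x2 ∨ x6) ↔ x3)) → (x3 → x6) = False → True = True
((x6 ↔ (¬(x2 ∨ x6) ↔ x3)) → (x3 → x6)) ↔ x6 = True ↔ True = True
x4 ⊕ x3 = False ⊕ True = True
(((x6 ↔ (¬(x2 ∨ x6) ↔ x3)) → (x3 → x6)) ↔ x6) ∨ (x4 ⊕ x3) = True ∨ True = True
(x3 → x2) ⊕ ((((x6 ↔ (¬(x2 ∨ x6) ↔ x3)) → (x3 → x6)) ↔ x6) ∨ (x4 ⊕ x3)) = True ⊕ True = False
x4 ↔ x2 = False ↔ True = False
(x4 ↔ x2) → x1 = False → True = True
x6 ⊕ ((x4 ↔ x2) → x1) = True ⊕ True = False
((x3 → x2) ⊕ ((((x6 ↔ (¬(x2 ∨ x6) ↔ x3)) → (x3 → x6)) ↔ x6) ∨ (x4 ⊕ x3))) ↔ (x6 ⊕ ((x4 ↔ x2) → x1)) = False ↔ False = True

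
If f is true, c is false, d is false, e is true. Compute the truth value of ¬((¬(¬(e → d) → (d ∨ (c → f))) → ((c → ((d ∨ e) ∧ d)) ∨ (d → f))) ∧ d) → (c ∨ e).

True

e → d = True → False = False
¬(e → d) = ¬False = True
c → f = False → True = True
d ∨ (c → f) = False ∨ True = True
¬(e → d) → (d ∨ (c → f)) = True → True = True
¬(¬(e → d) → (d ∨ (c → f))) = ¬True = False
d ∨ e = False ∨ True = True
(d ∨ e) ∧ d = True ∧ False = False
c → ((d ∨ e) ∧ d) = False → False = True
d → f = False → True = True
(c → ((d ∨ e) ∧ d)) ∨ (d → f) = True ∨ True = True
¬(¬(e → d) → (d ∨ (c → f))) → ((c → ((d ∨ e) ∧ d)) ∨ (d → f)) = False → True = True
(¬(¬(e → d) → (d ∨ (c → f))) → ((c → ((d ∨ e) ∧ d)) ∨ (d → f))) ∧ d = True ∧ False = False
¬((¬(¬(e → d) → (d ∨ (c → f))) → ((c → ((d ∨ e) ∧ d)) ∨ (d → f))) ∧ d) = ¬False = True
c ∨ e = False ∨ True = True
¬((¬(¬(e → d) → (d ∨ (c → f))) → ((c → ((d ∨ e) ∧ d)) ∨ (d → f))) ∧ d) → (c ∨ e) = True → True = True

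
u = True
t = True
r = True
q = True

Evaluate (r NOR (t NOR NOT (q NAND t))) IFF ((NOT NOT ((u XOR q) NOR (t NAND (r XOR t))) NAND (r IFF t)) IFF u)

q NAND t = True NAND True = False
NOT (q NAND t) = NOT False = True
t NOR NOT (q NAND t) = True NOR True = False
r NOR (t NOR NOT (q NAND t)) = True NOR False = False
u XOR q = True XOR True = False
r XOR t = True XOR True = False
t NAND (r XOR t) = True NAND False = True
(u XOR q) NOR (t NAND (r XOR t)) = False NOR True = False
NOT ((u XOR q) NOR (t NAND (r XOR t))) = NOT False = True
NOT NOT ((u XOR q) NOR (t NAND (r XOR t))) = NOT True = False
r IFF t = True IFF True = True
NOT NOT ((u XOR q) NOR (t NAND (r XOR t))) NAND (r IFF t) = False NAND True = True
(NOT NOT ((u XOR q) NOR (t NAND (r XOR t))) NAND (r IFF t)) IFF u = True IFF True = True
(r NOR (t NOR NOT (q NAND t))) IFF ((NOT NOT ((u XOR q) NOR (t NAND (r XOR t))) NAND (r IFF t)) IFF u) = False IFF True = False

False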